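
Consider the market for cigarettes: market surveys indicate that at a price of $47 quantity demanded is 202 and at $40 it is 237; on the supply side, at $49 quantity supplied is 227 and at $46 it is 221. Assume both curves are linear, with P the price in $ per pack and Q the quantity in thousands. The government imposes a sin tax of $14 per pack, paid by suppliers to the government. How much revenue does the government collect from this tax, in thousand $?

Tax revenue = $2758 thousand.

Demand slope: (237 − 202)/(40 − 47) = -5, so Qd = 437 − 5P.
Supply slope: (221 − 227)/(46 − 49) = 2, so Qs = 2P + 129.
Without the tax, 437 − 5P = 2P + 129 gives 7P = 308, so P* = $44 and Q* = 217.
With the tax collected from suppliers, supply shifts: Qs = 2(P − 14) + 129.
New equilibrium: consumers pay $48, suppliers receive $34, Q = 197. (Wedge: Pb − Ps = 14.)
Revenue = t · Q = 14 · 197 = $2758.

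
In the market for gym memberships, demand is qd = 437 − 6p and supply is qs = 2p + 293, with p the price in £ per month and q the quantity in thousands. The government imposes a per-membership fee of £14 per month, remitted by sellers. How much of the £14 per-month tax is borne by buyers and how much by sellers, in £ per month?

Buyers bear £3.5 per month; sellers bear £10.5 per month.

Without the tax, 437 − 6p = 2p + 293 gives 8p = 144, so p* = £18 and q* = 329.
With the tax collected from sellers, supply shifts: qs = 2(p − 14) + 293.
New equilibrium: buyers pay £21.5, sellers receive £7.5, q = 308. (Wedge: pb − ps = 14.)
Burden on buyers: £3.5; on sellers: £10.5. (They sum to £14.)
The less price-elastic side of the market bears the larger share of a per-unit tax.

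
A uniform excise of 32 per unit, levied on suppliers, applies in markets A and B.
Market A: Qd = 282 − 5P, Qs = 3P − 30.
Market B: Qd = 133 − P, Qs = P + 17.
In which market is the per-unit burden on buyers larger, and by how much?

Market A: pre-tax P* = 39, Q* = 87; post-tax Q = 27; per-unit burden on buyers = 12.
Market B: pre-tax P* = 58, Q* = 75; post-tax Q = 59; per-unit burden on buyers = 16.
Difference: 12 vs 16 → market B is larger by 4.

Market B, by 4.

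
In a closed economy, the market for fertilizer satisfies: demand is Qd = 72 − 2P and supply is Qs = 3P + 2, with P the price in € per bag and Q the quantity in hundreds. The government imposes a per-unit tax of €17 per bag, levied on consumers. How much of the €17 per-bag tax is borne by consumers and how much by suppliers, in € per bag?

Without the tax, 72 − 2P = 3P + 2 gives 5P = 70, so P* = €14 and Q* = 44.
With the tax collected from consumers, demand (in seller-price terms) shifts: Qd = 72 − 2(P + 17).
Solving gives Q = 23.6 with consumers paying €24.2 and suppliers receiving €7.2 (the €17 wedge).
Burden on consumers: €10.2; on suppliers: €6.8. (They sum to €17.)
The less price-elastic side of the market bears the larger share of a per-unit tax.

Consumers bear €10.2 per bag; suppliers bear €6.8 per bag.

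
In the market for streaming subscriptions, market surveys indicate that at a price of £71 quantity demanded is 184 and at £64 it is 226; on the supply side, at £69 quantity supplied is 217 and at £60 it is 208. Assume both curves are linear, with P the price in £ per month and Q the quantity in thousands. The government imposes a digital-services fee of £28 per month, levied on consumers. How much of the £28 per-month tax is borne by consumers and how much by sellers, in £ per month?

Demand slope: (226 − 184)/(64 − 71) = -6, so Qd = 610 − 6P.
Supply slope: (208 − 217)/(60 − 69) = 1, so Qs = P + 148.
Without the tax, 610 − 6P = P + 148 gives 7P = 462, so P* = £66 and Q* = 214.
With the tax collected from consumers, demand (in seller-price terms) shifts: Qd = 610 − 6(P + 28).
Solving gives Q = 190 with consumers paying £70 and sellers receiving £42 (the £28 wedge).
Burden on consumers: £4; on sellers: £24. (They sum to £28.)
The less price-elastic side of the market bears the larger share of a per-unit tax.

Consumers bear £4 per month; sellers bear £24 per month.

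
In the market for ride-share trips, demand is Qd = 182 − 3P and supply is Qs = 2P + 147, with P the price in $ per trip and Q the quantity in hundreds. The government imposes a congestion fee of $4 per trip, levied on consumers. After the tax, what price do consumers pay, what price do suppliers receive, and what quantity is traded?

Before the tax: set 182 − 3P = 2P + 147 → P* = $7, Q* = 161.
With the tax collected from consumers, demand (in seller-price terms) shifts: Qd = 182 − 3(P + 4).
Solving gives Q = 156.2 with consumers paying $8.6 and suppliers receiving $4.6 (the $4 wedge).
The less price-elastic side of the market bears the larger share of a per-unit tax.

Consumers pay $8.6; suppliers receive $4.6; quantity = 156.2.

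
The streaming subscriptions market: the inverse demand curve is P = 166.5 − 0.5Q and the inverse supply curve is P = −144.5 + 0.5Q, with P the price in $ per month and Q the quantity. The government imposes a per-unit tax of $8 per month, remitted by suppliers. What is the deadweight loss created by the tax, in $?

Rewrite in direct form: Qd = 333 − 2P and Qs = 2P + 289.
Without the tax, 333 − 2P = 2P + 289 gives 4P = 44, so P* = $11 and Q* = 311.
With the tax collected from suppliers, supply shifts: Qs = 2(P − 8) + 289.
New equilibrium: buyers pay $15, suppliers receive $7, Q = 303. (Wedge: Pb − Ps = 8.)
Quantity falls by |ΔQ| = |311 − 303| = 8.
DWL = ½ · t · |ΔQ| = ½ · 8 · 8 = $32.

Deadweight loss = $32.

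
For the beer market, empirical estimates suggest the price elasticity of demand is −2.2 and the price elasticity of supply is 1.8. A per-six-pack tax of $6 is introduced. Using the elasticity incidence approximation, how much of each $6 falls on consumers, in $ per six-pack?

Consumers bear ≈ $2.7 per six-pack.

Incidence ratio: consumers' share ≈ εs / (εs + |εd|) = 1.8 / (1.8 + 2.2) = 0.45.
So consumers bear ≈ 0.45 × $6 = $2.7; producers bear $3.3.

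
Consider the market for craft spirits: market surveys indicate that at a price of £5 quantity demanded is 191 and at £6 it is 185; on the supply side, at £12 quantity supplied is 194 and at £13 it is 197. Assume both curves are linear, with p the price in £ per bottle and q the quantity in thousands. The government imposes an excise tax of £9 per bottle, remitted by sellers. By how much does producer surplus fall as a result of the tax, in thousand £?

Producer surplus falls by £1020 thousand.

Demand slope: (185 − 191)/(6 − 5) = -6, so qd = 221 − 6p.
Supply slope: (197 − 194)/(13 − 12) = 3, so qs = 3p + 158.
Without the tax, 221 − 6p = 3p + 158 gives 9p = 63, so p* = £7 and q* = 179.
With the tax collected from sellers, supply shifts: qs = 3(p − 9) + 158.
New equilibrium: buyers pay £10, sellers receive £1, q = 161. (Wedge: pb − ps = 9.)
ΔPS is the trapezoid between Q = 161 and Q = 179 of height £6: ½ · (179 + 161) · 6 = £1020.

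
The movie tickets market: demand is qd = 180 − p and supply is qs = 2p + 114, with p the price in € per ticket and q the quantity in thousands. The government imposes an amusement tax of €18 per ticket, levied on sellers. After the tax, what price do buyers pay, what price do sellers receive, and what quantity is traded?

Before the tax: set 180 − p = 2p + 114 → p* = €22, q* = 158.
With the tax collected from sellers, supply shifts: qs = 2(p − 18) + 114.
New equilibrium: buyers pay €34, sellers receive €16, q = 146. (Wedge: pb − ps = 18.)

Buyers pay €34; sellers receive €16; quantity = 146.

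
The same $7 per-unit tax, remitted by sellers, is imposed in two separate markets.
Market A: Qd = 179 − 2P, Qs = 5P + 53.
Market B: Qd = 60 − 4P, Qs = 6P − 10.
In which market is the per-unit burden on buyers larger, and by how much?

Market A, by $0.8.

Market A: pre-tax P* = $18, Q* = 143; post-tax Q = 133; per-unit burden on buyers = $5.
Market B: pre-tax P* = $7, Q* = 32; post-tax Q = 15.2; per-unit burden on buyers = $4.2.
Difference: $5 vs $4.2 → market A is larger by $0.8.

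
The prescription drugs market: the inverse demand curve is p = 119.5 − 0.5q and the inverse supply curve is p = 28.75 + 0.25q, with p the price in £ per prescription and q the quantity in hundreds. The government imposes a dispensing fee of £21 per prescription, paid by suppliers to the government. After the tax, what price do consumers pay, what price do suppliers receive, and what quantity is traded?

Consumers pay £73; suppliers receive £52; quantity = 93.

Inverting to q(p) form: qd = 239 − 2p; qs = 4p − 115.
Before the tax: set 239 − 2p = 4p − 115 → p* = £59, q* = 121.
With the tax collected from suppliers, supply shifts: qs = 4(p − 21) − 115.
Solving gives q = 93 with consumers paying £73 and suppliers receiving £52 (the £21 wedge).
The less price-elastic side of the market bears the larger share of a per-unit tax.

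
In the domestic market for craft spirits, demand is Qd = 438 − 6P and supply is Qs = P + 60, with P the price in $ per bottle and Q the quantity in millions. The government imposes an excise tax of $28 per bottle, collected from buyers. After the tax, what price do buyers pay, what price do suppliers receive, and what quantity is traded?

Buyers pay $58; suppliers receive $30; quantity = 90.

Without the tax, 438 − 6P = P + 60 gives 7P = 378, so P* = $54 and Q* = 114.
With the tax collected from buyers, demand (in seller-price terms) shifts: Qd = 438 − 6(P + 28).
New equilibrium: buyers pay $58, suppliers receive $30, Q = 90. (Wedge: Pb − Ps = 28.)
The less price-elastic side of the market bears the larger share of a per-unit tax.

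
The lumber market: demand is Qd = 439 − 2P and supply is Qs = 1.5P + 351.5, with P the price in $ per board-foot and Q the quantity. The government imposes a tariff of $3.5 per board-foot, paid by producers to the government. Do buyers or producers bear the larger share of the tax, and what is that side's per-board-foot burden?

Producers bear the larger share: $2 per board-foot.

Without the tax, 439 − 2P = 1.5P + 351.5 gives 3.5P = 87.5, so P* = $25 and Q* = 389.
With the tax collected from producers, supply shifts: Qs = 1.5(P − 3.5) + 351.5.
Solving gives Q = 386 with buyers paying $26.5 and producers receiving $23 (the $3.5 wedge).
Per-board-foot burden: buyers $1.5, producers $2.
Producers take the larger share because supply is less price-elastic here (demand slope 2 vs supply slope 1.5).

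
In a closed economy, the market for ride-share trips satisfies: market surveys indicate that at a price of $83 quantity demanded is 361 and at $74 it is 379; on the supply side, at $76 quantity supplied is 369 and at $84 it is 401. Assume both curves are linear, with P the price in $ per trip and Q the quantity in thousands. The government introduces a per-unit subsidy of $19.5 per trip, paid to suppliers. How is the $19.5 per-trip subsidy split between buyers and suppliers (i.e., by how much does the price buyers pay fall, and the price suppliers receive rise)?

Demand slope: (379 − 361)/(74 − 83) = -2, so Qd = 527 − 2P.
Supply slope: (401 − 369)/(84 − 76) = 4, so Qs = 4P + 65.
Before the subsidy: set 527 − 2P = 4P + 65 → P* = $77, Q* = 373.
With a per-unit subsidy paid to suppliers, each receives P + 19.5 per unit sold, so supply becomes Qs = 4(P + 19.5) + 65.
Solving gives Q = 399 with buyers paying $64 and suppliers receiving $83.5 (the $19.5 wedge).
Gain to buyers: $13; to suppliers: $6.5. (They sum to $19.5.)

Buyers gain $13 per trip; suppliers gain $6.5 per trip.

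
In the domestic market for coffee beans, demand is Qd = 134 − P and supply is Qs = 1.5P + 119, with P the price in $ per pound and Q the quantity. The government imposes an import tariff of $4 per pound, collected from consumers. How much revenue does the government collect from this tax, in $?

Without the tax, 134 − P = 1.5P + 119 gives 2.5P = 15, so P* = $6 and Q* = 128.
With the tax collected from consumers, demand (in seller-price terms) shifts: Qd = 134 − (P + 4).
New equilibrium: consumers pay $8.4, producers receive $4.4, Q = 125.6. (Wedge: Pb − Ps = 4.)
Revenue = t · Q = 4 · 125.6 = $502.4.

Tax revenue = $502.4.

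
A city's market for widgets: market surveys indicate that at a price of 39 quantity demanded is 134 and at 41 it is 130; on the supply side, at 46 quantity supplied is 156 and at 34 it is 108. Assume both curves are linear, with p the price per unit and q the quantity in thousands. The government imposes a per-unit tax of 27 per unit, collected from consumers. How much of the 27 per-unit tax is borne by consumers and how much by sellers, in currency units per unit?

Demand slope: (130 − 134)/(41 − 39) = -2, so qd = 212 − 2p.
Supply slope: (108 − 156)/(34 − 46) = 4, so qs = 4p − 28.
Without the tax, 212 − 2p = 4p − 28 gives 6p = 240, so p* = 40 and q* = 132.
With the tax collected from consumers, demand (in seller-price terms) shifts: qd = 212 − 2(p + 27).
New equilibrium: consumers pay 58, sellers receive 31, q = 96. (Wedge: pb − ps = 27.)
Burden on consumers: 18; on sellers: 9. (They sum to 27.)
The less price-elastic side of the market bears the larger share of a per-unit tax.

Consumers bear 18 per unit; sellers bear 9 per unit.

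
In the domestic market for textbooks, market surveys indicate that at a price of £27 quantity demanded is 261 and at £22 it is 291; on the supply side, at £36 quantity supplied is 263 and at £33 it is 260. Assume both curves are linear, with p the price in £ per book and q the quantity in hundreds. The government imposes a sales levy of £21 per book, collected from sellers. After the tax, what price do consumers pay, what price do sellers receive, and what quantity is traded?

Consumers pay £31; sellers receive £10; quantity = 237.

Demand slope: (291 − 261)/(22 − 27) = -6, so qd = 423 − 6p.
Supply slope: (260 − 263)/(33 − 36) = 1, so qs = p + 227.
Before the tax: set 423 − 6p = p + 227 → p* = £28, q* = 255.
With the tax collected from sellers, supply shifts: qs = (p − 21) + 227.
Solving gives q = 237 with consumers paying £31 and sellers receiving £10 (the £21 wedge).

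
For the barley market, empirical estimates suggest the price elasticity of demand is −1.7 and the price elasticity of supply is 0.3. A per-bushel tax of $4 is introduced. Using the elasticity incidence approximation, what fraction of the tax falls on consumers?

Incidence ratio: consumers' share ≈ εs / (εs + |εd|) = 0.3 / (0.3 + 1.7) = 0.15.
Supply is the less elastic side, so consumers bear the smaller share.

Consumers' share ≈ 0.15.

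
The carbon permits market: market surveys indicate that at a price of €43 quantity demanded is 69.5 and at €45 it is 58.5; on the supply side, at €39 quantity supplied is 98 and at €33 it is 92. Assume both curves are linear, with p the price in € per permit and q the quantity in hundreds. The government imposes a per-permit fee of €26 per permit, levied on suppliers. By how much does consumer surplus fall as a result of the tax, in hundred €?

Demand slope: (58.5 − 69.5)/(45 − 43) = -5.5, so qd = 306 − 5.5p.
Supply slope: (92 − 98)/(33 − 39) = 1, so qs = p + 59.
Without the tax, 306 − 5.5p = p + 59 gives 6.5p = 247, so p* = €38 and q* = 97.
With the tax collected from suppliers, supply shifts: qs = (p − 26) + 59.
Solving gives q = 75 with consumers paying €42 and suppliers receiving €16 (the €26 wedge).
ΔCS is the trapezoid between Q = 75 and Q = 97 of height €4: ½ · (97 + 75) · 4 = €344.

Consumer surplus falls by €344 hundred.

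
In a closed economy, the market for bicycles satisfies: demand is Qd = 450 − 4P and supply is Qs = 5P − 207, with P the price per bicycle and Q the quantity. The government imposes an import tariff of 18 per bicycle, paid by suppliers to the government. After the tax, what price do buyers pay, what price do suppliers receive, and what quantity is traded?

Without the tax, 450 − 4P = 5P − 207 gives 9P = 657, so P* = 73 and Q* = 158.
With the tax collected from suppliers, supply shifts: Qs = 5(P − 18) − 207.
New equilibrium: buyers pay 83, suppliers receive 65, Q = 118. (Wedge: Pb − Ps = 18.)
The less price-elastic side of the market bears the larger share of a per-unit tax.

Buyers pay 83; suppliers receive 65; quantity = 118.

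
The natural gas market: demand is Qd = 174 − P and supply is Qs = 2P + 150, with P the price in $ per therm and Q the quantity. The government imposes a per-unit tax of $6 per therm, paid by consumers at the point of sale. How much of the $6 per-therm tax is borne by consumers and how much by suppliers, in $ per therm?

Consumers bear $4 per therm; suppliers bear $2 per therm.

Without the tax, 174 − P = 2P + 150 gives 3P = 24, so P* = $8 and Q* = 166.
With the tax collected from consumers, demand (in seller-price terms) shifts: Qd = 174 − (P + 6).
Solving gives Q = 162 with consumers paying $12 and suppliers receiving $6 (the $6 wedge).
Burden on consumers: $4; on suppliers: $2. (They sum to $6.)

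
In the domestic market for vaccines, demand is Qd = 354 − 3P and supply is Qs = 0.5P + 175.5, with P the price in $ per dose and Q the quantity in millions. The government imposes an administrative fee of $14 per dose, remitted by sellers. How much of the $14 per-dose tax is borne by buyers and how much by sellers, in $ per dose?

Without the tax, 354 − 3P = 0.5P + 175.5 gives 3.5P = 178.5, so P* = $51 and Q* = 201.
With the tax collected from sellers, supply shifts: Qs = 0.5(P − 14) + 175.5.
Solving gives Q = 195 with buyers paying $53 and sellers receiving $39 (the $14 wedge).
Burden on buyers: $2; on sellers: $12. (They sum to $14.)

Buyers bear $2 per dose; sellers bear $12 per dose.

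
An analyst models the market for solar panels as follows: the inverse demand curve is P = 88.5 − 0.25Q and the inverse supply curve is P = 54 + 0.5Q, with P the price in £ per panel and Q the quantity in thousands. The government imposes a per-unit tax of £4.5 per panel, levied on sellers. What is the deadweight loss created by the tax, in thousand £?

Rewrite in direct form: Qd = 354 − 4P and Qs = 2P − 108.
Without the tax, 354 − 4P = 2P − 108 gives 6P = 462, so P* = £77 and Q* = 46.
With the tax collected from sellers, supply shifts: Qs = 2(P − 4.5) − 108.
Solving gives Q = 40 with consumers paying £78.5 and sellers receiving £74 (the £4.5 wedge).
Quantity falls by |ΔQ| = |46 − 40| = 6.
DWL = ½ · t · |ΔQ| = ½ · 4.5 · 6 = £13.5.

Deadweight loss = £13.5 thousand.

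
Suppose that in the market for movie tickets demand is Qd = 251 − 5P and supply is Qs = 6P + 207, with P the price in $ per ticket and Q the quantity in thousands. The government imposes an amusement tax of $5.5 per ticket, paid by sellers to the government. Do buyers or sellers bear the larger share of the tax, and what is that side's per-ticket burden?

Buyers bear the larger share: $3 per ticket.

Without the tax, 251 − 5P = 6P + 207 gives 11P = 44, so P* = $4 and Q* = 231.
With the tax collected from sellers, supply shifts: Qs = 6(P − 5.5) + 207.
New equilibrium: buyers pay $7, sellers receive $1.5, Q = 216. (Wedge: Pb − Ps = 5.5.)
Per-ticket burden: buyers $3, sellers $2.5.
Buyers take the larger share because demand is less price-elastic here (demand slope 5 vs supply slope 6).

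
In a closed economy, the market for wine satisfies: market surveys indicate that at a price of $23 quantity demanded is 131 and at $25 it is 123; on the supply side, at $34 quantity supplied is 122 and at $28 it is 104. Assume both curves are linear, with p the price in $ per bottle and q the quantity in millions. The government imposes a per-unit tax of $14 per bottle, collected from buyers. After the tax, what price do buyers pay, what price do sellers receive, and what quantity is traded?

Demand slope: (123 − 131)/(25 − 23) = -4, so qd = 223 − 4p.
Supply slope: (104 − 122)/(28 − 34) = 3, so qs = 3p + 20.
Without the tax, 223 − 4p = 3p + 20 gives 7p = 203, so p* = $29 and q* = 107.
With the tax collected from buyers, demand (in seller-price terms) shifts: qd = 223 − 4(p + 14).
Solving gives q = 83 with buyers paying $35 and sellers receiving $21 (the $14 wedge).
The less price-elastic side of the market bears the larger share of a per-unit tax.

Buyers pay $35; sellers receive $21; quantity = 83.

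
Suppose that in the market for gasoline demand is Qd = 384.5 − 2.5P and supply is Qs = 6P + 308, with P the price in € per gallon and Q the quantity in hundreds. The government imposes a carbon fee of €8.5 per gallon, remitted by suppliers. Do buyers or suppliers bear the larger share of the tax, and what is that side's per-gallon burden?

Buyers bear the larger share: €6 per gallon.

Before the tax: set 384.5 − 2.5P = 6P + 308 → P* = €9, Q* = 362.
With the tax collected from suppliers, supply shifts: Qs = 6(P − 8.5) + 308.
New equilibrium: buyers pay €15, suppliers receive €6.5, Q = 347. (Wedge: Pb − Ps = 8.5.)
Per-gallon burden: buyers €6, suppliers €2.5.
Buyers take the larger share because demand is less price-elastic here (demand slope 2.5 vs supply slope 6).
The less price-elastic side of the market bears the larger share of a per-unit tax.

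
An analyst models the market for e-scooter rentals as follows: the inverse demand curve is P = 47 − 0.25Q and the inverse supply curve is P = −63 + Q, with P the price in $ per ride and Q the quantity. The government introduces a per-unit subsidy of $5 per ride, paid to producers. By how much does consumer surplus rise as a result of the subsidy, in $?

Consumer surplus rises by $90.

Rewrite in direct form: Qd = 188 − 4P and Qs = P + 63.
Before the subsidy: set 188 − 4P = P + 63 → P* = $25, Q* = 88.
With a per-unit subsidy paid to producers, each receives P + 5 per unit sold, so supply becomes Qs = (P + 5) + 63.
New equilibrium: buyers pay $24, producers receive $29, Q = 92. (Wedge: Pb − Ps = −5.)
ΔCS is the trapezoid between Q = 92 and Q = 88 of height $1: ½ · (88 + 92) · 1 = $90.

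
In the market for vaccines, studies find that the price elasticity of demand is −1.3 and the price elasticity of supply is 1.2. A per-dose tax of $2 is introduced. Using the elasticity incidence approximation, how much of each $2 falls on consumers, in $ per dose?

Consumers bear ≈ $0.96 per dose.

Incidence ratio: consumers' share ≈ εs / (εs + |εd|) = 1.2 / (1.2 + 1.3) = 0.48.
So consumers bear ≈ 0.48 × $2 = $0.96; sellers bear $1.04.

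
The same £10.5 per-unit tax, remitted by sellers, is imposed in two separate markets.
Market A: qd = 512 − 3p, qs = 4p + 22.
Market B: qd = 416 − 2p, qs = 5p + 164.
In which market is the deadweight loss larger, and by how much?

Market A: pre-tax p* = £70, q* = 302; post-tax q = 284; deadweight loss = £94.5.
Market B: pre-tax p* = £36, q* = 344; post-tax q = 329; deadweight loss = £78.75.
Difference: £94.5 vs £78.75 → market A is larger by £15.75.

Market A, by £15.75.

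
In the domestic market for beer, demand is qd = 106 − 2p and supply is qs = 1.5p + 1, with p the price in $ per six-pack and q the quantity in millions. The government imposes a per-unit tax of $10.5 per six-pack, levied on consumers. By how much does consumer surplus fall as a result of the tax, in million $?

Before the tax: set 106 − 2p = 1.5p + 1 → p* = $30, q* = 46.
With the tax collected from consumers, demand (in seller-price terms) shifts: qd = 106 − 2(p + 10.5).
New equilibrium: consumers pay $34.5, sellers receive $24, q = 37. (Wedge: pb − ps = 10.5.)
ΔCS is the trapezoid between Q = 37 and Q = 46 of height $4.5: ½ · (46 + 37) · 4.5 = $186.75.

Consumer surplus falls by $186.75 million.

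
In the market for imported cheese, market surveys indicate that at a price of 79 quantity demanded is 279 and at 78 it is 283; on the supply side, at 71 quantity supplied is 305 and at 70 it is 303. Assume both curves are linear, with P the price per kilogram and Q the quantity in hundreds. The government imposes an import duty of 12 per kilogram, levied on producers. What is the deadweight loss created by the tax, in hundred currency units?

Deadweight loss = 96 hundred.

Demand slope: (283 − 279)/(78 − 79) = -4, so Qd = 595 − 4P.
Supply slope: (303 − 305)/(70 − 71) = 2, so Qs = 2P + 163.
Without the tax, 595 − 4P = 2P + 163 gives 6P = 432, so P* = 72 and Q* = 307.
With the tax collected from producers, supply shifts: Qs = 2(P − 12) + 163.
Solving gives Q = 291 with consumers paying 76 and producers receiving 64 (the 12 wedge).
Quantity falls by |ΔQ| = |307 − 291| = 16.
DWL = ½ · t · |ΔQ| = ½ · 12 · 16 = 96.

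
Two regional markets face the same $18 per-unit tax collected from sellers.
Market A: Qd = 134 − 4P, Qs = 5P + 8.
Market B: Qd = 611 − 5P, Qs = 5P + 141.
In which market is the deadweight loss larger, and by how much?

Market B, by $45.

Market A: pre-tax P* = $14, Q* = 78; post-tax Q = 38; deadweight loss = $360.
Market B: pre-tax P* = $47, Q* = 376; post-tax Q = 331; deadweight loss = $405.
Difference: $360 vs $405 → market B is larger by $45.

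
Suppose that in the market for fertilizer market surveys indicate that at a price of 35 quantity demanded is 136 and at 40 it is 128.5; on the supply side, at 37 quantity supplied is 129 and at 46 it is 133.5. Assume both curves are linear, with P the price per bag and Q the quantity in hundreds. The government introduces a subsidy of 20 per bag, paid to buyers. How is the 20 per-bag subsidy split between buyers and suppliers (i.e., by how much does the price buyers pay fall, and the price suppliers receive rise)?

Demand slope: (128.5 − 136)/(40 − 35) = -1.5, so Qd = 188.5 − 1.5P.
Supply slope: (133.5 − 129)/(46 − 37) = 0.5, so Qs = 0.5P + 110.5.
Without the subsidy, 188.5 − 1.5P = 0.5P + 110.5 gives 2P = 78, so P* = 39 and Q* = 130.
With a per-unit subsidy paid to buyers, each effectively pays P − 20, so demand becomes Qd = 188.5 − 1.5(P − 20).
Solving gives Q = 137.5 with buyers paying 34 and suppliers receiving 54 (the 20 wedge).
Gain to buyers: 5; to suppliers: 15. (They sum to 20.)

Buyers gain 5 per bag; suppliers gain 15 per bag.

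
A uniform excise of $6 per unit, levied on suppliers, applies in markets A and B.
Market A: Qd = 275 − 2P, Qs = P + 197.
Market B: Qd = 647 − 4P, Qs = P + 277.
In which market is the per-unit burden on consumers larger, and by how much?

Market A: pre-tax P* = $26, Q* = 223; post-tax Q = 219; per-unit burden on consumers = $2.
Market B: pre-tax P* = $74, Q* = 351; post-tax Q = 346.2; per-unit burden on consumers = $1.2.
Difference: $2 vs $1.2 → market A is larger by $0.8.

Market A, by $0.8.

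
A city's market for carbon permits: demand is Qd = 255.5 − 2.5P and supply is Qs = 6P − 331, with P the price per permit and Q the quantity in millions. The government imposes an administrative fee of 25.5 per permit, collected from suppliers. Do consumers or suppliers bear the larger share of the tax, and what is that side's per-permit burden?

Before the tax: set 255.5 − 2.5P = 6P − 331 → P* = 69, Q* = 83.
With the tax collected from suppliers, supply shifts: Qs = 6(P − 25.5) − 331.
Solving gives Q = 38 with consumers paying 87 and suppliers receiving 61.5 (the 25.5 wedge).
Per-permit burden: consumers 18, suppliers 7.5.
Consumers take the larger share because demand is less price-elastic here (demand slope 2.5 vs supply slope 6).

Consumers bear the larger share: 18 per permit.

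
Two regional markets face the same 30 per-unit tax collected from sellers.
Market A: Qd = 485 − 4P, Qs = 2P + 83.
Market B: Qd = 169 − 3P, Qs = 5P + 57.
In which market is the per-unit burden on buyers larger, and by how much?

Market A: pre-tax P* = 67, Q* = 217; post-tax Q = 177; per-unit burden on buyers = 10.
Market B: pre-tax P* = 14, Q* = 127; post-tax Q = 70.75; per-unit burden on buyers = 18.75.
Difference: 10 vs 18.75 → market B is larger by 8.75.

Market B, by 8.75.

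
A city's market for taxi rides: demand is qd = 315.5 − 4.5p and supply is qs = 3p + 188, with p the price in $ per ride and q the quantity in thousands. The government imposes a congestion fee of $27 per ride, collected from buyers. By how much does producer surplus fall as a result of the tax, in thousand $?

Producer surplus falls by $3478.14 thousand.

Without the tax, 315.5 − 4.5p = 3p + 188 gives 7.5p = 127.5, so p* = $17 and q* = 239.
With the tax collected from buyers, demand (in seller-price terms) shifts: qd = 315.5 − 4.5(p + 27).
Solving gives q = 190.4 with buyers paying $27.8 and producers receiving $0.8 (the $27 wedge).
ΔPS is the trapezoid between Q = 190.4 and Q = 239 of height $16.2: ½ · (239 + 190.4) · 16.2 = $3478.14.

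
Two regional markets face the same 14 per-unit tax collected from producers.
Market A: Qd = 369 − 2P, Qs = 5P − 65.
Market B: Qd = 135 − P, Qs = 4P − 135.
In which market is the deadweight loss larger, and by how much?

Market A: pre-tax P* = 62, Q* = 245; post-tax Q = 225; deadweight loss = 140.
Market B: pre-tax P* = 54, Q* = 81; post-tax Q = 69.8; deadweight loss = 78.4.
Difference: 140 vs 78.4 → market A is larger by 61.6.

Market A, by 61.6.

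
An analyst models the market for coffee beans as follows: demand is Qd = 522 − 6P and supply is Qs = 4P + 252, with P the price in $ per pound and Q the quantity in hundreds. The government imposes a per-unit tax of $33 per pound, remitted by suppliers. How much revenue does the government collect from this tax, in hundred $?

Before the tax: set 522 − 6P = 4P + 252 → P* = $27, Q* = 360.
With the tax collected from suppliers, supply shifts: Qs = 4(P − 33) + 252.
Solving gives Q = 280.8 with consumers paying $40.2 and suppliers receiving $7.2 (the $33 wedge).
Revenue = t · Q = 33 · 280.8 = $9266.4.

Tax revenue = $9266.4 hundred.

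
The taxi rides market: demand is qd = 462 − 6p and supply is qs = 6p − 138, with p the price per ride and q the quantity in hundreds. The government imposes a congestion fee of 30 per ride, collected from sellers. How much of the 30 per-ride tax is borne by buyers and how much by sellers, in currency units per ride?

Without the tax, 462 − 6p = 6p − 138 gives 12p = 600, so p* = 50 and q* = 162.
With the tax collected from sellers, supply shifts: qs = 6(p − 30) − 138.
New equilibrium: buyers pay 65, sellers receive 35, q = 72. (Wedge: pb − ps = 30.)
Burden on buyers: 15; on sellers: 15. (They sum to 30.)
The less price-elastic side of the market bears the larger share of a per-unit tax.

Buyers bear 15 per ride; sellers bear 15 per ride.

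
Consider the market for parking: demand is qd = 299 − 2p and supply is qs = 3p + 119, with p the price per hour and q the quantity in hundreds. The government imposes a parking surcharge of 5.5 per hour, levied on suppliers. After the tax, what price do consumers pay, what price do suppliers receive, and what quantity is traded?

Consumers pay 39.3; suppliers receive 33.8; quantity = 220.4.

Without the tax, 299 − 2p = 3p + 119 gives 5p = 180, so p* = 36 and q* = 227.
With the tax collected from suppliers, supply shifts: qs = 3(p − 5.5) + 119.
New equilibrium: consumers pay 39.3, suppliers receive 33.8, q = 220.4. (Wedge: pb − ps = 5.5.)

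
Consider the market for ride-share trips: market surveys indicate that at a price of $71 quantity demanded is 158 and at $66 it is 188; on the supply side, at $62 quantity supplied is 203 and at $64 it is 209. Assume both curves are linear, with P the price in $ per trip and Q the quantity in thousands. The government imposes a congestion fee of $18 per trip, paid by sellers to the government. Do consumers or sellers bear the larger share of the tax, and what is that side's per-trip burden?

Sellers bear the larger share: $12 per trip.

Demand slope: (188 − 158)/(66 − 71) = -6, so Qd = 584 − 6P.
Supply slope: (209 − 203)/(64 − 62) = 3, so Qs = 3P + 17.
Before the tax: set 584 − 6P = 3P + 17 → P* = $63, Q* = 206.
With the tax collected from sellers, supply shifts: Qs = 3(P − 18) + 17.
Solving gives Q = 170 with consumers paying $69 and sellers receiving $51 (the $18 wedge).
Per-trip burden: consumers $6, sellers $12.
Sellers take the larger share because supply is less price-elastic here (demand slope 6 vs supply slope 3).
The less price-elastic side of the market bears the larger share of a per-unit tax.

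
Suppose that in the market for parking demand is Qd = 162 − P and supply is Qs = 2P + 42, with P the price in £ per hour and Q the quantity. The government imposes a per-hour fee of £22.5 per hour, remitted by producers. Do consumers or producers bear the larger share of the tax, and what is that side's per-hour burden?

Before the tax: set 162 − P = 2P + 42 → P* = £40, Q* = 122.
With the tax collected from producers, supply shifts: Qs = 2(P − 22.5) + 42.
New equilibrium: consumers pay £55, producers receive £32.5, Q = 107. (Wedge: Pb − Ps = 22.5.)
Per-hour burden: consumers £15, producers £7.5.
Consumers take the larger share because demand is less price-elastic here (demand slope 1 vs supply slope 2).

Consumers bear the larger share: £15 per hour.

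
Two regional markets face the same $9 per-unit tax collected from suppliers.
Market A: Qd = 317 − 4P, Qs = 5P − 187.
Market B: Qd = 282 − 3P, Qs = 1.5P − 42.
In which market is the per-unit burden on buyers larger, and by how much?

Market A, by $2.

Market A: pre-tax P* = $56, Q* = 93; post-tax Q = 73; per-unit burden on buyers = $5.
Market B: pre-tax P* = $72, Q* = 66; post-tax Q = 57; per-unit burden on buyers = $3.
Difference: $5 vs $3 → market A is larger by $2.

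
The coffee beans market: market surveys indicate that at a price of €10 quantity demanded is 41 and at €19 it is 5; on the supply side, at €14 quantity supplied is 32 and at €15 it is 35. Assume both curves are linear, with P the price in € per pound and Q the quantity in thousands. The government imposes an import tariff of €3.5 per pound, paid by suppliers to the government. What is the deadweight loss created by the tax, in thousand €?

Demand slope: (5 − 41)/(19 − 10) = -4, so Qd = 81 − 4P.
Supply slope: (35 − 32)/(15 − 14) = 3, so Qs = 3P − 10.
Without the tax, 81 − 4P = 3P − 10 gives 7P = 91, so P* = €13 and Q* = 29.
With the tax collected from suppliers, supply shifts: Qs = 3(P − 3.5) − 10.
Solving gives Q = 23 with buyers paying €14.5 and suppliers receiving €11 (the €3.5 wedge).
Quantity falls by |ΔQ| = |29 − 23| = 6.
DWL = ½ · t · |ΔQ| = ½ · 3.5 · 6 = €10.5.

Deadweight loss = €10.5 thousand.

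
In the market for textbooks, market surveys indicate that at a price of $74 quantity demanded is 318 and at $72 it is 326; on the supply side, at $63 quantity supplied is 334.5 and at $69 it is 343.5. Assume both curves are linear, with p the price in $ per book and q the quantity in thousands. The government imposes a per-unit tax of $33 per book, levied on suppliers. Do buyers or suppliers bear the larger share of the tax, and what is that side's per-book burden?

Demand slope: (326 − 318)/(72 − 74) = -4, so qd = 614 − 4p.
Supply slope: (343.5 − 334.5)/(69 − 63) = 1.5, so qs = 1.5p + 240.
Before the tax: set 614 − 4p = 1.5p + 240 → p* = $68, q* = 342.
With the tax collected from suppliers, supply shifts: qs = 1.5(p − 33) + 240.
New equilibrium: buyers pay $77, suppliers receive $44, q = 306. (Wedge: pb − ps = 33.)
Per-book burden: buyers $9, suppliers $24.
Suppliers take the larger share because supply is less price-elastic here (demand slope 4 vs supply slope 1.5).
The less price-elastic side of the market bears the larger share of a per-unit tax.

Suppliers bear the larger share: $24 per book.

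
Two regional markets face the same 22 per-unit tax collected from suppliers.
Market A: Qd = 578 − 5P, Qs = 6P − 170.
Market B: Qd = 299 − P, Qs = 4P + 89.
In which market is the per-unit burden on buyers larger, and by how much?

Market B, by 5.6.

Market A: pre-tax P* = 68, Q* = 238; post-tax Q = 178; per-unit burden on buyers = 12.
Market B: pre-tax P* = 42, Q* = 257; post-tax Q = 239.4; per-unit burden on buyers = 17.6.
Difference: 12 vs 17.6 → market B is larger by 5.6.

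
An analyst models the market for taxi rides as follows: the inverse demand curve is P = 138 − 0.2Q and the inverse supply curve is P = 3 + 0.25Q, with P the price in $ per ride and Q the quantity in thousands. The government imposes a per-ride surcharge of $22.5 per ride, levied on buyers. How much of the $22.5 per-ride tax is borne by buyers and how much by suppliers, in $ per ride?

Buyers bear $10 per ride; suppliers bear $12.5 per ride.

Inverting to Q(P) form: Qd = 690 − 5P; Qs = 4P − 12.
Before the tax: set 690 − 5P = 4P − 12 → P* = $78, Q* = 300.
With the tax collected from buyers, demand (in seller-price terms) shifts: Qd = 690 − 5(P + 22.5).
New equilibrium: buyers pay $88, suppliers receive $65.5, Q = 250. (Wedge: Pb − Ps = 22.5.)
Burden on buyers: $10; on suppliers: $12.5. (They sum to $22.5.)
The less price-elastic side of the market bears the larger share of a per-unit tax.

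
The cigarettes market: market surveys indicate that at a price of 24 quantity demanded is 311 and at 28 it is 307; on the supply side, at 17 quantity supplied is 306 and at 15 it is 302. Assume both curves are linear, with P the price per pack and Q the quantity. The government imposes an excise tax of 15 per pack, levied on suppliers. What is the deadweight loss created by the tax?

Demand slope: (307 − 311)/(28 − 24) = -1, so Qd = 335 − P.
Supply slope: (302 − 306)/(15 − 17) = 2, so Qs = 2P + 272.
Before the tax: set 335 − P = 2P + 272 → P* = 21, Q* = 314.
With the tax collected from suppliers, supply shifts: Qs = 2(P − 15) + 272.
Solving gives Q = 304 with consumers paying 31 and suppliers receiving 16 (the 15 wedge).
Quantity falls by |ΔQ| = |314 − 304| = 10.
DWL = ½ · t · |ΔQ| = ½ · 15 · 10 = 75.

Deadweight loss = 75.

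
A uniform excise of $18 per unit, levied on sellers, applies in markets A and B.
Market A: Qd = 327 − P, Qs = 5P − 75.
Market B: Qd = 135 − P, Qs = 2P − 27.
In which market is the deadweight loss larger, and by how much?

Market A: pre-tax P* = $67, Q* = 260; post-tax Q = 245; deadweight loss = $135.
Market B: pre-tax P* = $54, Q* = 81; post-tax Q = 69; deadweight loss = $108.
Difference: $135 vs $108 → market A is larger by $27.

Market A, by $27.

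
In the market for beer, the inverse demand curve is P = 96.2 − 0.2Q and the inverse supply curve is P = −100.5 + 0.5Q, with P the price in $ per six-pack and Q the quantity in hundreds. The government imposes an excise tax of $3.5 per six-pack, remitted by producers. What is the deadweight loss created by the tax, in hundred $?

Deadweight loss = $8.75 hundred.

Inverting to Q(P) form: Qd = 481 − 5P; Qs = 2P + 201.
Without the tax, 481 − 5P = 2P + 201 gives 7P = 280, so P* = $40 and Q* = 281.
With the tax collected from producers, supply shifts: Qs = 2(P − 3.5) + 201.
Solving gives Q = 276 with consumers paying $41 and producers receiving $37.5 (the $3.5 wedge).
Quantity falls by |ΔQ| = |281 − 276| = 5.
DWL = ½ · t · |ΔQ| = ½ · 3.5 · 5 = $8.75.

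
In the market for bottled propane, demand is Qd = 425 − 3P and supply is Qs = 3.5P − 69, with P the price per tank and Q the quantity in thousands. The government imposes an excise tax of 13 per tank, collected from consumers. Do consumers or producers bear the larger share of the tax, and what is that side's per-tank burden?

Consumers bear the larger share: 7 per tank.

Before the tax: set 425 − 3P = 3.5P − 69 → P* = 76, Q* = 197.
With the tax collected from consumers, demand (in seller-price terms) shifts: Qd = 425 − 3(P + 13).
Solving gives Q = 176 with consumers paying 83 and producers receiving 70 (the 13 wedge).
Per-tank burden: consumers 7, producers 6.
Consumers take the larger share because demand is less price-elastic here (demand slope 3 vs supply slope 3.5).
The less price-elastic side of the market bears the larger share of a per-unit tax.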